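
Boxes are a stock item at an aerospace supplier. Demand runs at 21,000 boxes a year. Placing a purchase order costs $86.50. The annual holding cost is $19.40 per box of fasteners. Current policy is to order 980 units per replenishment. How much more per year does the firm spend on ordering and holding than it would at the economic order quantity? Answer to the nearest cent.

Extra cost ≈ $2,964.32 per year

EOQ = √(2DS/H) = √(2 × 21,000 × 86.5 / 19.4) ≈ 432.74.
Cost at Q* = (D/Q*)S + (Q*/2)H = √(2DSH) ≈ $8,395.25.
Cost at Q = 980: (21,000/980)×86.5 + (980/2)×19.4 = $1,853.57 + $9,506.00 = $11,359.57.
Excess = $11,359.57 − $8,395.25 = $2,964.32.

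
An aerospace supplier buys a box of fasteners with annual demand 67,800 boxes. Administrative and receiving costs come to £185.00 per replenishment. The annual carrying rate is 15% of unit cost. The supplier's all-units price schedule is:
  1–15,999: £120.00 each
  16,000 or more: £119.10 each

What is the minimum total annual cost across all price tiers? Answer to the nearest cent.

Holding cost per unit per year at price C is H = 0.15·C.
Evaluate total cost at each tier's feasible EOQ or, if the EOQ is below the tier, at the tier's minimum quantity.
EOQ at £120.00 = 1180.5 (feasible in tier 1): TC = 67,800×£120.00 + (67,800/1180.5)×185 + (1180.5/2)×0.15×£120.00 = £8,157,249.66.
EOQ at £119.10 = 1185.0 < 16000, so use break Q=16000: TC = 67,800×£119.10 + (67,800/16000.0)×185 + (16000.0/2)×0.15×£119.10 = £8,218,683.94.
Lowest total cost among the candidates is at Q = 1180.5.

TC* ≈ £8,157,249.66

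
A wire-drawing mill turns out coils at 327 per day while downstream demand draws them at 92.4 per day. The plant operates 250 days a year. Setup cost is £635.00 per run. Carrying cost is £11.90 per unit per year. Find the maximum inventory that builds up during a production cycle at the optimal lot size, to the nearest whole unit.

I_max ≈ 1,330 coils

Annual demand D = 92.4 × 250 = 23,100.
Production build-up factor (1 − d/p) = 1 − 92.4/327 = 0.7174.
Q* = √(2DS / (H(1 − d/p))) = √(2 × 23,100 × 635 / (11.9 × 0.7174)).
= √(29,337,000 / 8.5374) ≈ 1853.720.
Maximum inventory = Q*(1 − d/p) = 1853.720 × 0.7174 ≈ 1329.917.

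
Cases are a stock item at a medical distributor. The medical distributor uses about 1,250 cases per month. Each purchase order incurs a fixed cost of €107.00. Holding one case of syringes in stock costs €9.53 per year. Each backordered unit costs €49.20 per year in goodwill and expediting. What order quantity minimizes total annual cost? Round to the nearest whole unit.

Annual demand D = 1,250 × 12 = 15,000.
With planned backorders, Q* = √(2DS/H) · √((H+B)/B).
√(2DS/H) = √(2 × 15,000 × 107 / 9.53) = 580.371.
√((H+B)/B) = √((9.53+49.2)/49.2) = 1.0926.
Q* ≈ 634.094.

Q* ≈ 634 cases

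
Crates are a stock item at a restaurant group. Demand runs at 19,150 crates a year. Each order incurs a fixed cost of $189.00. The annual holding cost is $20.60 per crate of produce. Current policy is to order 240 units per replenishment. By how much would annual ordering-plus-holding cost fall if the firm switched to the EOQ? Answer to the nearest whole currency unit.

Extra cost ≈ $5,341 per year

EOQ = √(2DS/H) = √(2 × 19,150 × 189 / 20.6) ≈ 592.78.
Cost at Q* = (D/Q*)S + (Q*/2)H = √(2DSH) ≈ $12,211.36.
Cost at Q = 240: (19,150/240)×189 + (240/2)×20.6 = $15,080.62 + $2,472.00 = $17,552.62.
Excess = $17,552.62 − $12,211.36 = $5,341.27.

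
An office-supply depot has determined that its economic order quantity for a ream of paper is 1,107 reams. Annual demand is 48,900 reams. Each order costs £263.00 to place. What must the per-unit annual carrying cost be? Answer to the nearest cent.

Invert the EOQ relation Q*² = 2DS/H.
From Q* = √(2DS/H): H = 2DS / Q*² = 2 × 48,900 × 263 / 1,107² = 20.9894.

H ≈ £20.99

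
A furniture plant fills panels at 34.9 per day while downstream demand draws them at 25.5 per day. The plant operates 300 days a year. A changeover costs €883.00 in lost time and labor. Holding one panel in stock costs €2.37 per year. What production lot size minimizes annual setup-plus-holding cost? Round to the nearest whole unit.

Q* ≈ 4,600 panels

Annual demand D = 25.5 × 300 = 7,650.
Production build-up factor (1 − d/p) = 1 − 25.5/34.9 = 0.2693.
Q* = √(2DS / (H(1 − d/p))) = √(2 × 7,650 × 883 / (2.37 × 0.2693)).
= √(13,509,900 / 0.6383) ≈ 4600.454.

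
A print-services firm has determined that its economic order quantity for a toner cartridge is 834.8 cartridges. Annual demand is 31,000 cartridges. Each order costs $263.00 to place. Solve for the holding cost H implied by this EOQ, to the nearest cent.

H ≈ $23.40

The basic EOQ model gives Q* = √(2DS/H); rearrange for the unknown.
From Q* = √(2DS/H): H = 2DS / Q*² = 2 × 31,000 × 263 / 834.8² = 23.3982.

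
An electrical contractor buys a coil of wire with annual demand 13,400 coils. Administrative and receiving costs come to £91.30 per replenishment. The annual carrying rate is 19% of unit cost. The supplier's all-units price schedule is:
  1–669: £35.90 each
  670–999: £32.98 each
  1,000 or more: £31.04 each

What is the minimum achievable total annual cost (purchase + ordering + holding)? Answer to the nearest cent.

Holding cost per unit per year at price C is H = 0.19·C.
For each price level, check whether its EOQ is feasible; otherwise the best quantity at that price is the breakpoint.
EOQ at £35.90 = 598.9 (feasible in tier 1): TC = 13,400×£35.90 + (13,400/598.9)×91.3 + (598.9/2)×0.19×£35.90 = £485,145.33.
EOQ at £32.98 = 624.9 < 670, so use break Q=670: TC = 13,400×£32.98 + (13,400/670.0)×91.3 + (670.0/2)×0.19×£32.98 = £445,857.18.
EOQ at £31.04 = 644.1 < 1000, so use break Q=1000: TC = 13,400×£31.04 + (13,400/1000.0)×91.3 + (1000.0/2)×0.19×£31.04 = £420,108.22.
Lowest total cost among the candidates is at Q = 1000.0.

TC* ≈ £420,108.22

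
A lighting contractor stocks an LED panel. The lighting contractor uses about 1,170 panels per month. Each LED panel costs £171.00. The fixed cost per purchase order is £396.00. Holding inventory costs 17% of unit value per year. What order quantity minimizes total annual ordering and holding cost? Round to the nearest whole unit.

Q* ≈ 618 panels

Annual demand D = 1,170 × 12 = 14,040.
Holding cost H = 0.17 × £171.00 = £29.0700 per unit per year.
EOQ = √(2DS / H) = √(2 × 14,040 × 396 / 29.07).
= √(11,119,680 / 29.07) = √382,513.9319 ≈ 618.477.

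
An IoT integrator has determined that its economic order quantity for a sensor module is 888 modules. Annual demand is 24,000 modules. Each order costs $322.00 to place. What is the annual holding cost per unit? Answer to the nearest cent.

The basic EOQ model gives Q* = √(2DS/H); rearrange for the unknown.
From Q* = √(2DS/H): H = 2DS / Q*² = 2 × 24,000 × 322 / 888² = 19.6007.

H ≈ $19.60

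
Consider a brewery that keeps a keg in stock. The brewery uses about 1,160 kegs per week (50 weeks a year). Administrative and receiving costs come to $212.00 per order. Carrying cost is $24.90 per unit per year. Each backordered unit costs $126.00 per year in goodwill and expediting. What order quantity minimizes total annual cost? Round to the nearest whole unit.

Q* ≈ 1,088 kegs

Annual demand D = 1,160 × 50 = 58,000.
With planned backorders, Q* = √(2DS/H) · √((H+B)/B).
√(2DS/H) = √(2 × 58,000 × 212 / 24.9) = 993.796.
√((H+B)/B) = √((24.9+126)/126) = 1.0944.
Q* ≈ 1087.568.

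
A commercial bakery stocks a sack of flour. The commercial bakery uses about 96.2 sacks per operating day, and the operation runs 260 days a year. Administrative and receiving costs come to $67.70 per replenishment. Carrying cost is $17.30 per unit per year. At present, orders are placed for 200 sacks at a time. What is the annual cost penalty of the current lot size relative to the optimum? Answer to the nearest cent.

Annual demand D = 96.2 × 260 = 25,012.
EOQ = √(2DS/H) = √(2 × 25,012 × 67.7 / 17.3) ≈ 442.45.
Cost at Q* = (D/Q*)S + (Q*/2)H = √(2DSH) ≈ $7,654.32.
Cost at Q = 200: (25,012/200)×67.7 + (200/2)×17.3 = $8,466.56 + $1,730.00 = $10,196.56.
Excess = $10,196.56 − $7,654.32 = $2,542.24.

Extra cost ≈ $2,542.24 per year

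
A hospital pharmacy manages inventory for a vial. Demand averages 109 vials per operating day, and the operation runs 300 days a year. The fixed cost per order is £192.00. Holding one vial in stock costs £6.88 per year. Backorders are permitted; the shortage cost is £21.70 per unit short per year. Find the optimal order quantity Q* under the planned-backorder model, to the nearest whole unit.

Q* ≈ 1,550 vials

Annual demand D = 109 × 300 = 32,700.
With planned backorders, Q* = √(2DS/H) · √((H+B)/B).
√(2DS/H) = √(2 × 32,700 × 192 / 6.88) = 1350.969.
√((H+B)/B) = √((6.88+21.7)/21.7) = 1.1476.
Q* ≈ 1550.410.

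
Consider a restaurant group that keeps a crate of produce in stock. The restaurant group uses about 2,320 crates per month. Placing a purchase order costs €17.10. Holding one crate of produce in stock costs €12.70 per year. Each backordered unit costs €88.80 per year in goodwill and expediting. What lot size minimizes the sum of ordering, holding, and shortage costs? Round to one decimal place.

Annual demand D = 2,320 × 12 = 27,840.
With planned backorders, Q* = √(2DS/H) · √((H+B)/B).
√(2DS/H) = √(2 × 27,840 × 17.1 / 12.7) = 273.808.
√((H+B)/B) = √((12.7+88.8)/88.8) = 1.0691.
Q* ≈ 292.733.

Q* ≈ 292.7 crates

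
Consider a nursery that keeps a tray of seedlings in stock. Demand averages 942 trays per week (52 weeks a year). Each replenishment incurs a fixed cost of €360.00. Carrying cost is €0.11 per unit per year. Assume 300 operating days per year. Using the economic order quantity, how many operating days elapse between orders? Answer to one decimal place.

T ≈ 109.7 days

Annual demand D = 942 × 52 = 48,984.
Q* = √(2DS/H) = √(2 × 48,984 × 360 / 0.11) ≈ 17905.94.
Cycle time = Q*/D × 300 = 17905.94 / 48,984 × 300 ≈ 109.664 days.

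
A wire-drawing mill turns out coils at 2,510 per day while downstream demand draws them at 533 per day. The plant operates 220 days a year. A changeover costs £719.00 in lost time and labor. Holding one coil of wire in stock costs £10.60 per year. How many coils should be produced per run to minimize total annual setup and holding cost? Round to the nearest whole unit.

Q* ≈ 4,494 coils

Annual demand D = 533 × 220 = 117,260.
Production build-up factor (1 − d/p) = 1 − 533/2,510 = 0.7876.
Q* = √(2DS / (H(1 − d/p))) = √(2 × 117,260 × 719 / (10.6 × 0.7876)).
= √(168,619,880 / 8.3491) ≈ 4494.020.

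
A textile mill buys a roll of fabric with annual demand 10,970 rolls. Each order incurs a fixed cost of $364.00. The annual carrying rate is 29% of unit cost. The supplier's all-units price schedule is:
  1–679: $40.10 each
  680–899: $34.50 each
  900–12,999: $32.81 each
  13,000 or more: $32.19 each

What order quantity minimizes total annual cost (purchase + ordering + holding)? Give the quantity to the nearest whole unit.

Q* ≈ 916 rolls

Holding cost per unit per year at price C is H = 0.29·C.
Evaluate total cost at each tier's feasible EOQ or, if the EOQ is below the tier, at the tier's minimum quantity.
Tier 1 ($40.10): EOQ = 828.7 exceeds tier's upper bound 679, so this tier is dominated.
EOQ at $34.50 = 893.4 (feasible in tier 2): TC = 10,970×$34.50 + (10,970/893.4)×364 + (893.4/2)×0.29×$34.50 = $387,403.77.
EOQ at $32.81 = 916.2 (feasible in tier 3): TC = 10,970×$32.81 + (10,970/916.2)×364 + (916.2/2)×0.29×$32.81 = $368,642.78.
EOQ at $32.19 = 924.9 < 13000, so use break Q=13000: TC = 10,970×$32.19 + (10,970/13000.0)×364 + (13000.0/2)×0.29×$32.19 = $414,109.61.
Lowest total cost is $368,642.78 at Q = 916.2.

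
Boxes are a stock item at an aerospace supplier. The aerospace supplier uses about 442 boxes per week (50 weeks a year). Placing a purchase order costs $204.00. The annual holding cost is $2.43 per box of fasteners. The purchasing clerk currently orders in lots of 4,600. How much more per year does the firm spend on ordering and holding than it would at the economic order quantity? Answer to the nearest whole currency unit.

Extra cost ≈ $1,888 per year

Annual demand D = 442 × 50 = 22,100.
EOQ = √(2DS/H) = √(2 × 22,100 × 204 / 2.43) ≈ 1926.30.
Cost at Q* = (D/Q*)S + (Q*/2)H = √(2DSH) ≈ $4,680.90.
Cost at Q = 4,600: (22,100/4,600)×204 + (4,600/2)×2.43 = $980.09 + $5,589.00 = $6,569.09.
Excess = $6,569.09 − $4,680.90 = $1,888.19.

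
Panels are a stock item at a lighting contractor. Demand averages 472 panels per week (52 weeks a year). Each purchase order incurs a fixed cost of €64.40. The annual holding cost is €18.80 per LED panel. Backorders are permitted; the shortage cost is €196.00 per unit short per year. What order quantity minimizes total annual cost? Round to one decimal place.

Annual demand D = 472 × 52 = 24,544.
With planned backorders, Q* = √(2DS/H) · √((H+B)/B).
√(2DS/H) = √(2 × 24,544 × 64.4 / 18.8) = 410.064.
√((H+B)/B) = √((18.8+196)/196) = 1.0469.
Q* ≈ 429.280.

Q* ≈ 429.3 panels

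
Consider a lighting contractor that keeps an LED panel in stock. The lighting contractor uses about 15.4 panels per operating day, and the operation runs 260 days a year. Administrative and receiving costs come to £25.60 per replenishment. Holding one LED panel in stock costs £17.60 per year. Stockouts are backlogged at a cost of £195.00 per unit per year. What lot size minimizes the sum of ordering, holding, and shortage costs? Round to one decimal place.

Annual demand D = 15.4 × 260 = 4,004.
With planned backorders, Q* = √(2DS/H) · √((H+B)/B).
√(2DS/H) = √(2 × 4,004 × 25.6 / 17.6) = 107.926.
√((H+B)/B) = √((17.6+195)/195) = 1.0442.
Q* ≈ 112.691.

Q* ≈ 112.7 panels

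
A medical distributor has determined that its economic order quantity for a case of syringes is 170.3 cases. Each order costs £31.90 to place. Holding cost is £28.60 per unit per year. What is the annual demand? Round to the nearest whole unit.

The basic EOQ model gives Q* = √(2DS/H); rearrange for the unknown.
From Q* = √(2DS/H): D = Q*²H / (2S) = 170.3² × 28.6 / (2 × 31.9) = 13000.937.

D ≈ 13,001 cases per year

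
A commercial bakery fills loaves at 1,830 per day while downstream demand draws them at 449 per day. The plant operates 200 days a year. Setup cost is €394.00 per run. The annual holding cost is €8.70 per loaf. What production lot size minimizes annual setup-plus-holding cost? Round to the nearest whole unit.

Q* ≈ 3,283 loaves

Annual demand D = 449 × 200 = 89,800.
Production build-up factor (1 − d/p) = 1 − 449/1,830 = 0.7546.
Q* = √(2DS / (H(1 − d/p))) = √(2 × 89,800 × 394 / (8.7 × 0.7546)).
= √(70,762,400 / 6.5654) ≈ 3282.996.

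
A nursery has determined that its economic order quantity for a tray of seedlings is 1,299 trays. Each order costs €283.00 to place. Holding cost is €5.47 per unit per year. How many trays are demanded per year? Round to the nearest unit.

D ≈ 16,308 trays per year

The basic EOQ model gives Q* = √(2DS/H); rearrange for the unknown.
From Q* = √(2DS/H): D = Q*²H / (2S) = 1,299² × 5.47 / (2 × 283) = 16307.568.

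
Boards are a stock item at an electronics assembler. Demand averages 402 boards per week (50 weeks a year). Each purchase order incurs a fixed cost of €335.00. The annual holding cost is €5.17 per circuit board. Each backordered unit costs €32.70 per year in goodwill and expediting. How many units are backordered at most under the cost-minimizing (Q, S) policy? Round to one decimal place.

S* ≈ 237.1 boards

Annual demand D = 402 × 50 = 20,100.
With planned backorders, Q* = √(2DS/H) · √((H+B)/B).
√(2DS/H) = √(2 × 20,100 × 335 / 5.17) = 1613.950.
√((H+B)/B) = √((5.17+32.7)/32.7) = 1.0762.
Q* ≈ 1736.856.
S* = Q* · H/(H+B) = 1736.856 × 5.17/37.87 ≈ 237.115.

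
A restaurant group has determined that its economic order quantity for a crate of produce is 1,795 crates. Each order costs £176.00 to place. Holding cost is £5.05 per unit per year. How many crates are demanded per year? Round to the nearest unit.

Squaring Q* = √(2DS/H) gives Q*² = 2DS/H.
From Q* = √(2DS/H): D = Q*²H / (2S) = 1,795² × 5.05 / (2 × 176) = 46225.075.

D ≈ 46,225 crates per year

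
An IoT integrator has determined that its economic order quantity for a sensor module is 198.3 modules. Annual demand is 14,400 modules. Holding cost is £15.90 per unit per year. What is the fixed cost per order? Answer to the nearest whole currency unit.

S ≈ £22

Invert the EOQ relation Q*² = 2DS/H.
From Q* = √(2DS/H): S = Q*²H / (2D) = 198.3² × 15.9 / (2 × 14,400) = 21.7095.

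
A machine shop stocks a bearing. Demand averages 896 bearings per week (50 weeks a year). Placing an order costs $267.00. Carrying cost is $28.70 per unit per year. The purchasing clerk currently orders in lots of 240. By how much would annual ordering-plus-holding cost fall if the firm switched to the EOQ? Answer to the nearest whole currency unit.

Extra cost ≈ $27,081 per year

Annual demand D = 896 × 50 = 44,800.
EOQ = √(2DS/H) = √(2 × 44,800 × 267 / 28.7) ≈ 913.00.
Cost at Q* = (D/Q*)S + (Q*/2)H = √(2DSH) ≈ $26,202.97.
Cost at Q = 240: (44,800/240)×267 + (240/2)×28.7 = $49,840.00 + $3,444.00 = $53,284.00.
Excess = $53,284.00 − $26,202.97 = $27,081.03.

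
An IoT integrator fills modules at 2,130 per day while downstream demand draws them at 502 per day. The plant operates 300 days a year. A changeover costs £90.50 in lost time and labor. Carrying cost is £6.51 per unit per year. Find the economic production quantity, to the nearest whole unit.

Annual demand D = 502 × 300 = 150,600.
Production build-up factor (1 − d/p) = 1 − 502/2,130 = 0.7643.
Q* = √(2DS / (H(1 − d/p))) = √(2 × 150,600 × 90.5 / (6.51 × 0.7643)).
= √(27,258,600 / 4.9757) ≈ 2340.582.

Q* ≈ 2,341 modules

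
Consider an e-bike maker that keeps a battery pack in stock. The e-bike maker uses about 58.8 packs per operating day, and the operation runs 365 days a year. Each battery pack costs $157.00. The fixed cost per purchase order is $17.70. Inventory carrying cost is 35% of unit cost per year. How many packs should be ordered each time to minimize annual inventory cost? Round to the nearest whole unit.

Q* ≈ 118 packs

Annual demand D = 58.8 × 365 = 21,462.
Holding cost H = 0.35 × $157.00 = $54.9500 per unit per year.
EOQ = √(2DS / H) = √(2 × 21,462 × 17.7 / 54.95).
= √(759,754.8 / 54.95) = √13,826.293 ≈ 117.585.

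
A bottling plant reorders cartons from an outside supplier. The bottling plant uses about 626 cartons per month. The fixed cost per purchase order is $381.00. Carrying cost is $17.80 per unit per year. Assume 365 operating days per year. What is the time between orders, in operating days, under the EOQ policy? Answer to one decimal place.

T ≈ 27.6 days

Annual demand D = 626 × 12 = 7,512.
EOQ = √(2DS/H) = √(2 × 7,512 × 381 / 17.8) ≈ 567.08.
Cycle time = Q*/D × 365 = 567.08 / 7,512 × 365 ≈ 27.554 days.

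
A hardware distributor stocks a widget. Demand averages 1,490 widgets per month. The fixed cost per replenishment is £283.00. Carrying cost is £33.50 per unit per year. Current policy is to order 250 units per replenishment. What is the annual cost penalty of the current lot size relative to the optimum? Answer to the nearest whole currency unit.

Extra cost ≈ £6,015 per year

Annual demand D = 1,490 × 12 = 17,880.
EOQ = √(2DS/H) = √(2 × 17,880 × 283 / 33.5) ≈ 549.63.
Cost at Q* = (D/Q*)S + (Q*/2)H = √(2DSH) ≈ £18,412.57.
Cost at Q = 250: (17,880/250)×283 + (250/2)×33.5 = £20,240.16 + £4,187.50 = £24,427.66.
Excess = £24,427.66 − £18,412.57 = £6,015.09.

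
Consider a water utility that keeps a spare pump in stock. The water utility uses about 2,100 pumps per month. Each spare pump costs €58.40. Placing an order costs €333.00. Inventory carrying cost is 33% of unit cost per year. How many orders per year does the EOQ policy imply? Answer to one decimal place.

N ≈ 27.0 orders per year

Annual demand D = 2,100 × 12 = 25,200.
Holding cost H = 0.33 × €58.40 = €19.2720 per unit per year.
The optimal lot size = √(2DS/H) = √(2 × 25,200 × 333 / 19.272) ≈ 933.20.
Orders per year = D / Q* = 25,200 / 933.20 ≈ 27.004.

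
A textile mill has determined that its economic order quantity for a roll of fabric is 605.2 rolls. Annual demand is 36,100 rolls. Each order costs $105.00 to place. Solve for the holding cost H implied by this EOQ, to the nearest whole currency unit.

The basic EOQ model gives Q* = √(2DS/H); rearrange for the unknown.
From Q* = √(2DS/H): H = 2DS / Q*² = 2 × 36,100 × 105 / 605.2² = 20.6980.

H ≈ $21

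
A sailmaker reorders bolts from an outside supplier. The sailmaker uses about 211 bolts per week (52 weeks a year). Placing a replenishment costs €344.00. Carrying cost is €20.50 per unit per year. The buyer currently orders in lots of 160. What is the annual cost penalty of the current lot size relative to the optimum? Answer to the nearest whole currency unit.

Annual demand D = 211 × 52 = 10,972.
EOQ = √(2DS/H) = √(2 × 10,972 × 344 / 20.5) ≈ 606.82.
Cost at Q* = (D/Q*)S + (Q*/2)H = √(2DSH) ≈ €12,439.82.
Cost at Q = 160: (10,972/160)×344 + (160/2)×20.5 = €23,589.80 + €1,640.00 = €25,229.80.
Excess = €25,229.80 − €12,439.82 = €12,789.98.

Extra cost ≈ €12,790 per year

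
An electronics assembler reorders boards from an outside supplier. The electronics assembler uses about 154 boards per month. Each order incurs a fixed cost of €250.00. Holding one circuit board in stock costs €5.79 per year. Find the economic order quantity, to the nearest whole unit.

Annual demand D = 154 × 12 = 1,848.
EOQ = √(2DS / H) = √(2 × 1,848 × 250 / 5.79).
= √(924,000 / 5.79) = √159,585.4922 ≈ 399.482.

Q* ≈ 399 boards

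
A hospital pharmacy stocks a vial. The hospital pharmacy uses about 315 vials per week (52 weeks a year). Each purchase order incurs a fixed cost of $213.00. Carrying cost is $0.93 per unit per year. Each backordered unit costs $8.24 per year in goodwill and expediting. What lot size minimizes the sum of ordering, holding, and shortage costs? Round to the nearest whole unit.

Q* ≈ 2,890 vials

Annual demand D = 315 × 52 = 16,380.
With planned backorders, Q* = √(2DS/H) · √((H+B)/B).
√(2DS/H) = √(2 × 16,380 × 213 / 0.93) = 2739.178.
√((H+B)/B) = √((0.93+8.24)/8.24) = 1.0549.
Q* ≈ 2889.624.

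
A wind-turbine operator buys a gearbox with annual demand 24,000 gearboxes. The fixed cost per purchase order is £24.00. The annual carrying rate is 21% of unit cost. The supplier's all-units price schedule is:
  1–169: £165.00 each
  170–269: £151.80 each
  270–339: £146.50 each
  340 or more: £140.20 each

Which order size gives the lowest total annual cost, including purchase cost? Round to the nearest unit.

Holding cost per unit per year at price C is H = 0.21·C.
For each price level, check whether its EOQ is feasible; otherwise the best quantity at that price is the breakpoint.
Tier 1 (£165.00): EOQ = 182.3 exceeds tier's upper bound 169, so this tier is dominated.
EOQ at £151.80 = 190.1 (feasible in tier 2): TC = 24,000×£151.80 + (24,000/190.1)×24 + (190.1/2)×0.21×£151.80 = £3,649,259.99.
EOQ at £146.50 = 193.5 < 270, so use break Q=270: TC = 24,000×£146.50 + (24,000/270.0)×24 + (270.0/2)×0.21×£146.50 = £3,522,286.61.
EOQ at £140.20 = 197.8 < 340, so use break Q=340: TC = 24,000×£140.20 + (24,000/340.0)×24 + (340.0/2)×0.21×£140.20 = £3,371,499.26.
Lowest total cost is £3,371,499.26 at Q = 340.0.

Q* ≈ 340 gearboxes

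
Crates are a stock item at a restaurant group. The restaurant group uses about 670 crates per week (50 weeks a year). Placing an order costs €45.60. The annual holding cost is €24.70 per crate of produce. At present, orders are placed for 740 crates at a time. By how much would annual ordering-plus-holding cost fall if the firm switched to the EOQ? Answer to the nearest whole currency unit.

Annual demand D = 670 × 50 = 33,500.
EOQ = √(2DS/H) = √(2 × 33,500 × 45.6 / 24.7) ≈ 351.70.
Cost at Q* = (D/Q*)S + (Q*/2)H = √(2DSH) ≈ €8,686.97.
Cost at Q = 740: (33,500/740)×45.6 + (740/2)×24.7 = €2,064.32 + €9,139.00 = €11,203.32.
Excess = €11,203.32 − €8,686.97 = €2,516.35.

Extra cost ≈ €2,516 per year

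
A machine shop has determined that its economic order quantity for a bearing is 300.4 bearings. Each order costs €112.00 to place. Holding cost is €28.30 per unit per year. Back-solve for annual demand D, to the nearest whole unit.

D ≈ 11,401 bearings per year

The basic EOQ model gives Q* = √(2DS/H); rearrange for the unknown.
From Q* = √(2DS/H): D = Q*²H / (2S) = 300.4² × 28.3 / (2 × 112) = 11400.877.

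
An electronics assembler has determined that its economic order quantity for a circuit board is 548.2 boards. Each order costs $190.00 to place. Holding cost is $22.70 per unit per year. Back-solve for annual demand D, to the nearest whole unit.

D ≈ 17,952 boards per year

The basic EOQ model gives Q* = √(2DS/H); rearrange for the unknown.
From Q* = √(2DS/H): D = Q*²H / (2S) = 548.2² × 22.7 / (2 × 190) = 17952.309.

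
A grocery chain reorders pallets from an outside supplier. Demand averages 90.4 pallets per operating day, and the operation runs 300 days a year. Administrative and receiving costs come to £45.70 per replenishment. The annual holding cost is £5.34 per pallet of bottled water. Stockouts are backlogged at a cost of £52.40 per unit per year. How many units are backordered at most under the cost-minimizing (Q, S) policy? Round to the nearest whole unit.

Annual demand D = 90.4 × 300 = 27,120.
With planned backorders, Q* = √(2DS/H) · √((H+B)/B).
√(2DS/H) = √(2 × 27,120 × 45.7 / 5.34) = 681.314.
√((H+B)/B) = √((5.34+52.4)/52.4) = 1.0497.
Q* ≈ 715.188.
S* = Q* · H/(H+B) = 715.188 × 5.34/57.74 ≈ 66.143.

S* ≈ 66 pallets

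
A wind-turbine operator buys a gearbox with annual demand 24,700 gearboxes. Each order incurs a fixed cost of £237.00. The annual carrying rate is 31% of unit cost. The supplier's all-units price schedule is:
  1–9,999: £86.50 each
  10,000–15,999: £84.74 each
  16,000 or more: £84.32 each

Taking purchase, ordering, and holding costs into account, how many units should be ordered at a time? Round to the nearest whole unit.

Holding cost per unit per year at price C is H = 0.31·C.
For each price level, check whether its EOQ is feasible; otherwise the best quantity at that price is the breakpoint.
EOQ at £86.50 = 660.8 (feasible in tier 1): TC = 24,700×£86.50 + (24,700/660.8)×237 + (660.8/2)×0.31×£86.50 = £2,154,268.48.
EOQ at £84.74 = 667.6 < 10000, so use break Q=10000: TC = 24,700×£84.74 + (24,700/10000.0)×237 + (10000.0/2)×0.31×£84.74 = £2,225,010.39.
EOQ at £84.32 = 669.3 < 16000, so use break Q=16000: TC = 24,700×£84.32 + (24,700/16000.0)×237 + (16000.0/2)×0.31×£84.32 = £2,292,183.47.
Lowest total cost is £2,154,268.48 at Q = 660.8.

Q* ≈ 661 gearboxes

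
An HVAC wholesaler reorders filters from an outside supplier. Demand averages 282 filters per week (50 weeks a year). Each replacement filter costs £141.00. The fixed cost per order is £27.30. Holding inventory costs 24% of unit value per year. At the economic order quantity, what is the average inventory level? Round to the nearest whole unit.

Annual demand D = 282 × 50 = 14,100.
Holding cost H = 0.24 × £141.00 = £33.8400 per unit per year.
EOQ = √(2DS/H) = √(2 × 14,100 × 27.3 / 33.84) ≈ 150.83.
Average inventory = Q*/2 ≈ 150.83 / 2 = 75.416.

Average inventory ≈ 75 filters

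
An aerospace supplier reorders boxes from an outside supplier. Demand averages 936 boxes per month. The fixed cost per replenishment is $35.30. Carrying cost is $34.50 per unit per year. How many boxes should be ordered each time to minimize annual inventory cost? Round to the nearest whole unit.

Annual demand D = 936 × 12 = 11,232.
EOQ = √(2DS / H) = √(2 × 11,232 × 35.3 / 34.5).
= √(792,979.2 / 34.5) = √22,984.9043 ≈ 151.608.

Q* ≈ 152 boxes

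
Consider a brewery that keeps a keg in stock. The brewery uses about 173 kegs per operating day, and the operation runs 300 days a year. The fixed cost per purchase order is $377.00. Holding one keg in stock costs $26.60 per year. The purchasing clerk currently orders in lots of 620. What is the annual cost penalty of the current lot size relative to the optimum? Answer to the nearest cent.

Annual demand D = 173 × 300 = 51,900.
EOQ = √(2DS/H) = √(2 × 51,900 × 377 / 26.6) ≈ 1212.91.
Cost at Q* = (D/Q*)S + (Q*/2)H = √(2DSH) ≈ $32,263.40.
Cost at Q = 620: (51,900/620)×377 + (620/2)×26.6 = $31,558.55 + $8,246.00 = $39,804.55.
Excess = $39,804.55 − $32,263.40 = $7,541.15.

Extra cost ≈ $7,541.15 per year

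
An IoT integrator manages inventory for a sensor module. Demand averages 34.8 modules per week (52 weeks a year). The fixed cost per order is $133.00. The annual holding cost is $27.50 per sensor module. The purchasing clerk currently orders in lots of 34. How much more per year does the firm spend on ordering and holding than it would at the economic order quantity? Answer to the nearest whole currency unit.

Annual demand D = 34.8 × 52 = 1,809.6.
EOQ = √(2DS/H) = √(2 × 1,809.6 × 133 / 27.5) ≈ 132.30.
Cost at Q* = (D/Q*)S + (Q*/2)H = √(2DSH) ≈ $3,638.30.
Cost at Q = 34: (1,809.6/34)×133 + (34/2)×27.5 = $7,078.73 + $467.50 = $7,546.23.
Excess = $7,546.23 − $3,638.30 = $3,907.93.

Extra cost ≈ $3,908 per year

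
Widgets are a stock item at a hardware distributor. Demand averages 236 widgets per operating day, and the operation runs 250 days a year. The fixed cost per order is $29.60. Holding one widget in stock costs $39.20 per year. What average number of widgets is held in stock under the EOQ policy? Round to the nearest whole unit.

Average inventory ≈ 149 widgets

Annual demand D = 236 × 250 = 59,000.
EOQ = √(2DS/H) = √(2 × 59,000 × 29.6 / 39.2) ≈ 298.50.
Average inventory = Q*/2 ≈ 298.50 / 2 = 149.250.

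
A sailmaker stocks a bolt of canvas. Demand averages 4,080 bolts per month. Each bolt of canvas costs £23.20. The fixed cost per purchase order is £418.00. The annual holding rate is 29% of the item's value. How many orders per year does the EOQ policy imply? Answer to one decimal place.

N ≈ 19.9 orders per year

Annual demand D = 4,080 × 12 = 48,960.
Holding cost H = 0.29 × £23.20 = £6.7280 per unit per year.
Q* = √(2DS/H) = √(2 × 48,960 × 418 / 6.728) ≈ 2466.50.
Orders per year = D / Q* = 48,960 / 2466.50 ≈ 19.850.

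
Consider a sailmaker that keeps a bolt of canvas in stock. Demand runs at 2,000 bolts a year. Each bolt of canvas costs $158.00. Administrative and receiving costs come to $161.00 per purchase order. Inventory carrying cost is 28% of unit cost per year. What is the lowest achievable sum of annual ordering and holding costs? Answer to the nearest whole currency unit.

Holding cost H = 0.28 × $158.00 = $44.2400 per unit per year.
The optimal lot size = √(2DS/H) = √(2 × 2,000 × 161 / 44.24) ≈ 120.65.
At Q*, ordering cost (D/Q*)S equals holding cost (Q*/2)H, each = √(DSH/2).
Minimum total = √(2DSH) = √(2 × 2,000 × 161 × 44.24) ≈ 5337.655.

TC* ≈ $5,338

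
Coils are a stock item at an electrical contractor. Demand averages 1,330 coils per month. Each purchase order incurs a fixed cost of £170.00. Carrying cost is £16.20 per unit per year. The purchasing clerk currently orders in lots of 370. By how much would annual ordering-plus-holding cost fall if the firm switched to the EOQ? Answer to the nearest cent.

Annual demand D = 1,330 × 12 = 15,960.
EOQ = √(2DS/H) = √(2 × 15,960 × 170 / 16.2) ≈ 578.76.
Cost at Q* = (D/Q*)S + (Q*/2)H = √(2DSH) ≈ £9,375.91.
Cost at Q = 370: (15,960/370)×170 + (370/2)×16.2 = £7,332.97 + £2,997.00 = £10,329.97.
Excess = £10,329.97 − £9,375.91 = £954.06.

Extra cost ≈ £954.06 per year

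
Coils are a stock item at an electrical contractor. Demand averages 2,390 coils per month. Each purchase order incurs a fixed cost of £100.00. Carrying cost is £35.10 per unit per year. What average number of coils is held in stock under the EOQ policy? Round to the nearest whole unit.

Average inventory ≈ 202 coils

Annual demand D = 2,390 × 12 = 28,680.
The optimal lot size = √(2DS/H) = √(2 × 28,680 × 100 / 35.1) ≈ 404.25.
Average inventory = Q*/2 ≈ 404.25 / 2 = 202.125.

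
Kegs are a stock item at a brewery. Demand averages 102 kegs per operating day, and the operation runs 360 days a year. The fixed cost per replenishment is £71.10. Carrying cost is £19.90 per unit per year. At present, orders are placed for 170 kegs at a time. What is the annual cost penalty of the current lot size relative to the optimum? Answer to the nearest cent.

Extra cost ≈ £6,855.50 per year

Annual demand D = 102 × 360 = 36,720.
EOQ = √(2DS/H) = √(2 × 36,720 × 71.1 / 19.9) ≈ 512.24.
Cost at Q* = (D/Q*)S + (Q*/2)H = √(2DSH) ≈ £10,193.60.
Cost at Q = 170: (36,720/170)×71.1 + (170/2)×19.9 = £15,357.60 + £1,691.50 = £17,049.10.
Excess = £17,049.10 − £10,193.60 = £6,855.50.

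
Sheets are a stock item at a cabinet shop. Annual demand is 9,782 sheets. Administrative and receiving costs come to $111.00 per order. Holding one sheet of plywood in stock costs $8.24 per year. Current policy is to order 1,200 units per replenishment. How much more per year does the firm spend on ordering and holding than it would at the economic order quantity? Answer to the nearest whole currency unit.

EOQ = √(2DS/H) = √(2 × 9,782 × 111 / 8.24) ≈ 513.37.
Cost at Q* = (D/Q*)S + (Q*/2)H = √(2DSH) ≈ $4,230.13.
Cost at Q = 1,200: (9,782/1,200)×111 + (1,200/2)×8.24 = $904.84 + $4,944.00 = $5,848.84.
Excess = $5,848.84 − $4,230.13 = $1,618.70.

Extra cost ≈ $1,619 per year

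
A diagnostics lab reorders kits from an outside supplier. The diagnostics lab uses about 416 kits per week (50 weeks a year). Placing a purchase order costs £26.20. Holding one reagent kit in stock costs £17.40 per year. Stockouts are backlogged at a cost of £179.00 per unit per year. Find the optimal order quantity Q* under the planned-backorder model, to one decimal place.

Annual demand D = 416 × 50 = 20,800.
With planned backorders, Q* = √(2DS/H) · √((H+B)/B).
√(2DS/H) = √(2 × 20,800 × 26.2 / 17.4) = 250.278.
√((H+B)/B) = √((17.4+179)/179) = 1.0475.
Q* ≈ 262.160.

Q* ≈ 262.2 kits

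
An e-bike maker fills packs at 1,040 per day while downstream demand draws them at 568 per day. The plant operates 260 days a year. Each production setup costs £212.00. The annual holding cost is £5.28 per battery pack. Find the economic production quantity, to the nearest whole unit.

Annual demand D = 568 × 260 = 147,680.
Production build-up factor (1 − d/p) = 1 − 568/1,040 = 0.4538.
Q* = √(2DS / (H(1 − d/p))) = √(2 × 147,680 × 212 / (5.28 × 0.4538)).
= √(62,616,320 / 2.3963) ≈ 5111.784.

Q* ≈ 5,112 packs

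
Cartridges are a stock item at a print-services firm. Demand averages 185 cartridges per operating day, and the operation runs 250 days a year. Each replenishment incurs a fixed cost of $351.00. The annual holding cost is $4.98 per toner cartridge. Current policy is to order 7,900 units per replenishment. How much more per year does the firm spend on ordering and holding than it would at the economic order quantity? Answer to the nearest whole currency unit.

Extra cost ≈ $9,010 per year

Annual demand D = 185 × 250 = 46,250.
EOQ = √(2DS/H) = √(2 × 46,250 × 351 / 4.98) ≈ 2553.35.
Cost at Q* = (D/Q*)S + (Q*/2)H = √(2DSH) ≈ $12,715.67.
Cost at Q = 7,900: (46,250/7,900)×351 + (7,900/2)×4.98 = $2,054.91 + $19,671.00 = $21,725.91.
Excess = $21,725.91 − $12,715.67 = $9,010.24.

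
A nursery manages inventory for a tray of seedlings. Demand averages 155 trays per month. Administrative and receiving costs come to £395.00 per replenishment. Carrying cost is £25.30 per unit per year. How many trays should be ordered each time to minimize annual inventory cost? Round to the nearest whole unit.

Q* ≈ 241 trays

Annual demand D = 155 × 12 = 1,860.
EOQ = √(2DS / H) = √(2 × 1,860 × 395 / 25.3).
= √(1,469,400 / 25.3) = √58,079.0514 ≈ 240.996.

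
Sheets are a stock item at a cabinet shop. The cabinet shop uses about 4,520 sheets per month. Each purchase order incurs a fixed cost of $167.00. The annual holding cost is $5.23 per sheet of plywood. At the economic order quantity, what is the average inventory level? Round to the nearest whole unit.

Average inventory ≈ 931 sheets

Annual demand D = 4,520 × 12 = 54,240.
The optimal lot size = √(2DS/H) = √(2 × 54,240 × 167 / 5.23) ≈ 1861.15.
Average inventory = Q*/2 ≈ 1861.15 / 2 = 930.577.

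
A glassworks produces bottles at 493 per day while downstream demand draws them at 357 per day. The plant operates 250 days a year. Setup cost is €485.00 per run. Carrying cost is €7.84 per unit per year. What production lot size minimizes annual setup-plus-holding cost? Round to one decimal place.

Annual demand D = 357 × 250 = 89,250.
Production build-up factor (1 − d/p) = 1 − 357/493 = 0.2759.
Q* = √(2DS / (H(1 − d/p))) = √(2 × 89,250 × 485 / (7.84 × 0.2759)).
= √(86,572,500 / 2.1628) ≈ 6326.827.

Q* ≈ 6,326.8 bottles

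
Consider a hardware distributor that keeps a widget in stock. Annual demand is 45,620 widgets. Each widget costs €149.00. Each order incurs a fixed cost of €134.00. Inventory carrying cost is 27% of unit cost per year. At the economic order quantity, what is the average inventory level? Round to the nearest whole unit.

Holding cost H = 0.27 × €149.00 = €40.2300 per unit per year.
The optimal lot size = √(2DS/H) = √(2 × 45,620 × 134 / 40.23) ≈ 551.28.
Average inventory = Q*/2 ≈ 551.28 / 2 = 275.639.

Average inventory ≈ 276 widgets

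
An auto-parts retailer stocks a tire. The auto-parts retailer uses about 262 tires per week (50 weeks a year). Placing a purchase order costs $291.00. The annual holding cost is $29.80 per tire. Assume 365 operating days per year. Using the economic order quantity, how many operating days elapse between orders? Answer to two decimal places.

T ≈ 14.09 days

Annual demand D = 262 × 50 = 13,100.
EOQ = √(2DS/H) = √(2 × 13,100 × 291 / 29.8) ≈ 505.81.
Cycle time = Q*/D × 365 = 505.81 / 13,100 × 365 ≈ 14.093 days.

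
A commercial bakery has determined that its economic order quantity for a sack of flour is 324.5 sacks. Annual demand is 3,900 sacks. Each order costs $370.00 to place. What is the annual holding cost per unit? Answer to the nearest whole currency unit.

The basic EOQ model gives Q* = √(2DS/H); rearrange for the unknown.
From Q* = √(2DS/H): H = 2DS / Q*² = 2 × 3,900 × 370 / 324.5² = 27.4073.

H ≈ $27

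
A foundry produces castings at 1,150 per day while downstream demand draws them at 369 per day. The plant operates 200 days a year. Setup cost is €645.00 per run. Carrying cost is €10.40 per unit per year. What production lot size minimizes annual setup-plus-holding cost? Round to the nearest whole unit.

Q* ≈ 3,671 castings

Annual demand D = 369 × 200 = 73,800.
Production build-up factor (1 − d/p) = 1 − 369/1,150 = 0.6791.
Q* = √(2DS / (H(1 − d/p))) = √(2 × 73,800 × 645 / (10.4 × 0.6791)).
= √(95,202,000 / 7.063) ≈ 3671.384.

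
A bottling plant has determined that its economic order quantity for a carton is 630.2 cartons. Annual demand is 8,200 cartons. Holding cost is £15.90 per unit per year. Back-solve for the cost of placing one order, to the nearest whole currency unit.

S ≈ £385

Invert the EOQ relation Q*² = 2DS/H.
From Q* = √(2DS/H): S = Q*²H / (2D) = 630.2² × 15.9 / (2 × 8,200) = 385.0437.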